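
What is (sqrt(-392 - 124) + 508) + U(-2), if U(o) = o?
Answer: 506 + 2*I*sqrt(129) ≈ 506.0 + 22.716*I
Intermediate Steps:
(sqrt(-392 - 124) + 508) + U(-2) = (sqrt(-392 - 124) + 508) - 2 = (sqrt(-516) + 508) - 2 = (2*I*sqrt(129) + 508) - 2 = (508 + 2*I*sqrt(129)) - 2 = 506 + 2*I*sqrt(129)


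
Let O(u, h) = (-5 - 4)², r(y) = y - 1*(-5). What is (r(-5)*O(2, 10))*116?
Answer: 0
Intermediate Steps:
r(y) = 5 + y (r(y) = y + 5 = 5 + y)
O(u, h) = 81 (O(u, h) = (-9)² = 81)
(r(-5)*O(2, 10))*116 = ((5 - 5)*81)*116 = (0*81)*116 = 0*116 = 0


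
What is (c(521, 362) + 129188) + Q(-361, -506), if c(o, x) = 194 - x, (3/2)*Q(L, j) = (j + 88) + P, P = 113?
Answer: 386450/3 ≈ 1.2882e+5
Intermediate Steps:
Q(L, j) = 134 + 2*j/3 (Q(L, j) = 2*((j + 88) + 113)/3 = 2*((88 + j) + 113)/3 = 2*(201 + j)/3 = 134 + 2*j/3)
(c(521, 362) + 129188) + Q(-361, -506) = ((194 - 1*362) + 129188) + (134 + (⅔)*(-506)) = ((194 - 362) + 129188) + (134 - 1012/3) = (-168 + 129188) - 610/3 = 129020 - 610/3 = 386450/3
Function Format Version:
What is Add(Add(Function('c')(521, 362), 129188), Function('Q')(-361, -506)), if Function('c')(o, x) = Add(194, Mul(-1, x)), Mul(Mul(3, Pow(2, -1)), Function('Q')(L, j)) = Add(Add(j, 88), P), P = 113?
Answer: Rational(386450, 3) ≈ 1.2882e+5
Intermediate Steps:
Function('Q')(L, j) = Add(134, Mul(Rational(2, 3), j)) (Function('Q')(L, j) = Mul(Rational(2, 3), Add(Add(j, 88), 113)) = Mul(Rational(2, 3), Add(Add(88, j), 113)) = Mul(Rational(2, 3), Add(201, j)) = Add(134, Mul(Rational(2, 3), j)))
Add(Add(Function('c')(521, 362), 129188), Function('Q')(-361, -506)) = Add(Add(Add(194, Mul(-1, 362)), 129188), Add(134, Mul(Rational(2, 3), -506))) = Add(Add(Add(194, -362), 129188), Add(134, Rational(-1012, 3))) = Add(Add(-168, 129188), Rational(-610, 3)) = Add(129020, Rational(-610, 3)) = Rational(386450, 3)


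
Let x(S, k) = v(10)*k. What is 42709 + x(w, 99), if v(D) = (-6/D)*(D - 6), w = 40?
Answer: 212357/5 ≈ 42471.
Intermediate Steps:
v(D) = -6*(-6 + D)/D (v(D) = (-6/D)*(-6 + D) = -6*(-6 + D)/D)
x(S, k) = -12*k/5 (x(S, k) = (-6 + 36/10)*k = (-6 + 36*(⅒))*k = (-6 + 18/5)*k = -12*k/5)
42709 + x(w, 99) = 42709 - 12/5*99 = 42709 - 1188/5 = 212357/5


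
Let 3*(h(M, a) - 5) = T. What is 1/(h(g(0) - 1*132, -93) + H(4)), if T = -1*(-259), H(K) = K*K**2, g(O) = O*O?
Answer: 3/466 ≈ 0.0064378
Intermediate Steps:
g(O) = O**2
H(K) = K**3
T = 259
h(M, a) = 274/3 (h(M, a) = 5 + (1/3)*259 = 5 + 259/3 = 274/3)
1/(h(g(0) - 1*132, -93) + H(4)) = 1/(274/3 + 4**3) = 1/(274/3 + 64) = 1/(466/3) = 3/466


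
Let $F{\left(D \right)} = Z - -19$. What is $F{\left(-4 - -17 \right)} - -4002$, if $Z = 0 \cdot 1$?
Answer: $4021$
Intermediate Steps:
$Z = 0$
$F{\left(D \right)} = 19$ ($F{\left(D \right)} = 0 - -19 = 0 + 19 = 19$)
$F{\left(-4 - -17 \right)} - -4002 = 19 - -4002 = 19 + 4002 = 4021$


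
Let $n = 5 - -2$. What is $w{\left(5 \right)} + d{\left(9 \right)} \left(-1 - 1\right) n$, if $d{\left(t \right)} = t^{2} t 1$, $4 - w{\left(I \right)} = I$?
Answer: $-10207$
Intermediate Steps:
$w{\left(I \right)} = 4 - I$
$n = 7$ ($n = 5 + 2 = 7$)
$d{\left(t \right)} = t^{3}$ ($d{\left(t \right)} = t^{3} \cdot 1 = t^{3}$)
$w{\left(5 \right)} + d{\left(9 \right)} \left(-1 - 1\right) n = \left(4 - 5\right) + 9^{3} \left(-1 - 1\right) 7 = \left(4 - 5\right) + 729 \left(\left(-2\right) 7\right) = -1 + 729 \left(-14\right) = -1 - 10206 = -10207$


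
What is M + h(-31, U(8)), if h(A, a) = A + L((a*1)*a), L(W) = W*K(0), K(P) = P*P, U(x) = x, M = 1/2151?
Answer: -66680/2151 ≈ -31.000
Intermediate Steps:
M = 1/2151 ≈ 0.00046490
K(P) = P**2
L(W) = 0 (L(W) = W*0**2 = W*0 = 0)
h(A, a) = A (h(A, a) = A + 0 = A)
M + h(-31, U(8)) = 1/2151 - 31 = -66680/2151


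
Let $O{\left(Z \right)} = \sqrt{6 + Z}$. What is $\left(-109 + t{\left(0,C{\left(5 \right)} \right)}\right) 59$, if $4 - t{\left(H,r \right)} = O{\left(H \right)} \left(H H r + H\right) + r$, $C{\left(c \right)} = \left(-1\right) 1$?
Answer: $-6136$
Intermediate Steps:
$C{\left(c \right)} = -1$
$t{\left(H,r \right)} = 4 - r - \sqrt{6 + H} \left(H + r H^{2}\right)$ ($t{\left(H,r \right)} = 4 - \left(\sqrt{6 + H} \left(H H r + H\right) + r\right) = 4 - \left(\sqrt{6 + H} \left(H^{2} r + H\right) + r\right) = 4 - \left(\sqrt{6 + H} \left(r H^{2} + H\right) + r\right) = 4 - \left(\sqrt{6 + H} \left(H + r H^{2}\right) + r\right) = 4 - \left(r + \sqrt{6 + H} \left(H + r H^{2}\right)\right) = 4 - r - \sqrt{6 + H} \left(H + r H^{2}\right)$)
$\left(-109 + t{\left(0,C{\left(5 \right)} \right)}\right) 59 = \left(-109 - \left(-5 - 0^{2} \sqrt{6 + 0}\right)\right) 59 = \left(-109 + \left(4 + 1 - 0 \sqrt{6} - \left(-1\right) 0 \sqrt{6}\right)\right) 59 = \left(-109 + \left(4 + 1 + 0 + 0\right)\right) 59 = \left(-109 + 5\right) 59 = \left(-104\right) 59 = -6136$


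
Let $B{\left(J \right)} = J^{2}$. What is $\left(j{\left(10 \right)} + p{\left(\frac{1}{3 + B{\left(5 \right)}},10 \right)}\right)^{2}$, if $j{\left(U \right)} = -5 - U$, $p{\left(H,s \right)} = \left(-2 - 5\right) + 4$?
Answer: $324$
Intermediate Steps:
$p{\left(H,s \right)} = -3$ ($p{\left(H,s \right)} = -7 + 4 = -3$)
$\left(j{\left(10 \right)} + p{\left(\frac{1}{3 + B{\left(5 \right)}},10 \right)}\right)^{2} = \left(\left(-5 - 10\right) - 3\right)^{2} = \left(-15 - 3\right)^{2} = \left(-18\right)^{2} = 324$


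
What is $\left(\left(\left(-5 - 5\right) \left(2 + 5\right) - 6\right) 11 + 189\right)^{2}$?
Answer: $418609$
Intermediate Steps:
$\left(\left(\left(-5 - 5\right) \left(2 + 5\right) - 6\right) 11 + 189\right)^{2} = \left(\left(\left(-10\right) 7 - 6\right) 11 + 189\right)^{2} = \left(\left(-70 - 6\right) 11 + 189\right)^{2} = \left(\left(-76\right) 11 + 189\right)^{2} = \left(-836 + 189\right)^{2} = \left(-647\right)^{2} = 418609$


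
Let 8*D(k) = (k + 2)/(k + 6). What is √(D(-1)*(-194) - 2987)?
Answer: I*√299185/10 ≈ 54.698*I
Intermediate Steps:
D(k) = (2 + k)/(8*(6 + k)) (D(k) = ((k + 2)/(k + 6))/8 = ((2 + k)/(6 + k))/8 = (2 + k)/(8*(6 + k)))
√(D(-1)*(-194) - 2987) = √(((2 - 1)/(8*(6 - 1)))*(-194) - 2987) = √(((⅛)*1/5)*(-194) - 2987) = √(((⅛)*(⅕)*1)*(-194) - 2987) = √((1/40)*(-194) - 2987) = √(-97/20 - 2987) = √(-59837/20) = I*√299185/10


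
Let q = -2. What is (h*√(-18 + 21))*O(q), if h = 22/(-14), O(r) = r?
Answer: 22*√3/7 ≈ 5.4436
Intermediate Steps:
h = -11/7 (h = 22*(-1/14) = -11/7 ≈ -1.5714)
(h*√(-18 + 21))*O(q) = -11*√(-18 + 21)/7*(-2) = -11*√3/7*(-2) = 22*√3/7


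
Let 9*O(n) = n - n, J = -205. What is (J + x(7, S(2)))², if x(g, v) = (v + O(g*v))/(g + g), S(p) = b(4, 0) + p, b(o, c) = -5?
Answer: 8254129/196 ≈ 42113.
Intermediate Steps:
O(n) = 0 (O(n) = (n - n)/9 = (⅑)*0 = 0)
S(p) = -5 + p
x(g, v) = v/(2*g) (x(g, v) = (v + 0)/(g + g) = v/((2*g)) = v*(1/(2*g)) = v/(2*g))
(J + x(7, S(2)))² = (-205 + (½)*(-5 + 2)/7)² = (-205 + (½)*(-3)*(⅐))² = (-205 - 3/14)² = (-2873/14)² = 8254129/196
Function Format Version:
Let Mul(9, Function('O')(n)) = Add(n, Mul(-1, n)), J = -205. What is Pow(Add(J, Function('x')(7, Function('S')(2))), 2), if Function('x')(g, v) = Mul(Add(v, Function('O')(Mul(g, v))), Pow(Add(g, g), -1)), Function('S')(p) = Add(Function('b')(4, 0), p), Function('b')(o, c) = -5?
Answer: Rational(8254129, 196) ≈ 42113.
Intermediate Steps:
Function('O')(n) = 0 (Function('O')(n) = Mul(Rational(1, 9), Add(n, Mul(-1, n))) = Mul(Rational(1, 9), 0) = 0)
Function('S')(p) = Add(-5, p)
Function('x')(g, v) = Mul(Rational(1, 2), v, Pow(g, -1)) (Function('x')(g, v) = Mul(Add(v, 0), Pow(Add(g, g), -1)) = Mul(v, Pow(Mul(2, g), -1)) = Mul(v, Mul(Rational(1, 2), Pow(g, -1))) = Mul(Rational(1, 2), v, Pow(g, -1)))
Pow(Add(J, Function('x')(7, Function('S')(2))), 2) = Pow(Add(-205, Mul(Rational(1, 2), Add(-5, 2), Pow(7, -1))), 2) = Pow(Add(-205, Mul(Rational(1, 2), -3, Rational(1, 7))), 2) = Pow(Add(-205, Rational(-3, 14)), 2) = Pow(Rational(-2873, 14), 2) = Rational(8254129, 196)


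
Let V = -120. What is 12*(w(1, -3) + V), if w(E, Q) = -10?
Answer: -1560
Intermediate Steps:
12*(w(1, -3) + V) = 12*(-10 - 120) = 12*(-130) = -1560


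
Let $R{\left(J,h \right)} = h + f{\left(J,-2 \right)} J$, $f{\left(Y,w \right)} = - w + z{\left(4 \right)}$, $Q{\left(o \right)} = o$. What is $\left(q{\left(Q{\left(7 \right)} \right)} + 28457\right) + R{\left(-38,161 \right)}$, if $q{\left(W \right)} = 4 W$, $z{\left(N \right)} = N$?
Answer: $28418$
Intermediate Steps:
$f{\left(Y,w \right)} = 4 - w$ ($f{\left(Y,w \right)} = - w + 4 = 4 - w$)
$R{\left(J,h \right)} = h + 6 J$ ($R{\left(J,h \right)} = h + \left(4 - -2\right) J = h + \left(4 + 2\right) J = h + 6 J$)
$\left(q{\left(Q{\left(7 \right)} \right)} + 28457\right) + R{\left(-38,161 \right)} = \left(4 \cdot 7 + 28457\right) + \left(161 + 6 \left(-38\right)\right) = \left(28 + 28457\right) + \left(161 - 228\right) = 28485 - 67 = 28418$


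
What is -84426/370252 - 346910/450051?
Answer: -83220063523/83316141426 ≈ -0.99885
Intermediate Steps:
-84426/370252 - 346910/450051 = -84426*1/370252 - 346910*1/450051 = -42213/185126 - 346910/450051 = -83220063523/83316141426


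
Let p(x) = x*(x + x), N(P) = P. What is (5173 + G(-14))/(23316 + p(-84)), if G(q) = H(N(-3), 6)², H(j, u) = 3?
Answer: 2591/18714 ≈ 0.13845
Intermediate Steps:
p(x) = 2*x² (p(x) = x*(2*x) = 2*x²)
G(q) = 9 (G(q) = 3² = 9)
(5173 + G(-14))/(23316 + p(-84)) = (5173 + 9)/(23316 + 2*(-84)²) = 5182/(23316 + 2*7056) = 5182/(23316 + 14112) = 5182/37428 = 5182*(1/37428) = 2591/18714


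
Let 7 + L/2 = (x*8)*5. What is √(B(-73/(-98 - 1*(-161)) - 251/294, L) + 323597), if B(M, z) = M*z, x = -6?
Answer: √143144702/21 ≈ 569.73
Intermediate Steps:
L = -494 (L = -14 + 2*(-6*8*5) = -14 + 2*(-48*5) = -14 + 2*(-240) = -14 - 480 = -494)
√(B(-73/(-98 - 1*(-161)) - 251/294, L) + 323597) = √((-73/(-98 - 1*(-161)) - 251/294)*(-494) + 323597) = √((-73/(-98 + 161) - 251*1/294)*(-494) + 323597) = √((-73/63 - 251/294)*(-494) + 323597) = √(-1775/882*(-494) + 323597) = √(438425/441 + 323597) = √(143144702/441) = √143144702/21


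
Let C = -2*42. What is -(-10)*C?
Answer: -840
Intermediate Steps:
C = -84
-(-10)*C = -(-10)*(-84) = -1*840 = -840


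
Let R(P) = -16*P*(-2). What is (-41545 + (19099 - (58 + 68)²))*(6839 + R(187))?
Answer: -491403006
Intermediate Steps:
R(P) = 32*P
(-41545 + (19099 - (58 + 68)²))*(6839 + R(187)) = (-41545 + (19099 - (58 + 68)²))*(6839 + 32*187) = (-41545 + (19099 - 1*126²))*(6839 + 5984) = (-41545 + (19099 - 1*15876))*12823 = (-41545 + (19099 - 15876))*12823 = (-41545 + 3223)*12823 = -38322*12823 = -491403006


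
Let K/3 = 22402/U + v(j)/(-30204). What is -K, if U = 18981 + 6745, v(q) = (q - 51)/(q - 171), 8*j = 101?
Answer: -428641161127/164082434628 ≈ -2.6124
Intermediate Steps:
j = 101/8 (j = (1/8)*101 = 101/8 ≈ 12.625)
v(q) = (-51 + q)/(-171 + q)
U = 25726
K = 428641161127/164082434628 (K = 3*(22402/25726 + ((-51 + 101/8)/(-171 + 101/8))/(-30204)) = 3*(22402*(1/25726) + (-307/8/(-1267/8))*(-1/30204)) = 3*(11201/12863 - 8/1267*(-307/8)*(-1/30204)) = 3*(11201/12863 + (307/1267)*(-1/30204)) = 3*(11201/12863 - 307/38268468) = 3*(428641161127/492247303884) = 428641161127/164082434628 ≈ 2.6124)
-K = -1*428641161127/164082434628 = -428641161127/164082434628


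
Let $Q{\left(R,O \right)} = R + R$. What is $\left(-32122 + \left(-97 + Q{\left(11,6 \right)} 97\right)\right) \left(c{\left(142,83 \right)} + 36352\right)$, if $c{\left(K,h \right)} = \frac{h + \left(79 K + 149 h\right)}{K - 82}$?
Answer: $- \frac{3316552349}{3} \approx -1.1055 \cdot 10^{9}$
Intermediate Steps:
$Q{\left(R,O \right)} = 2 R$
$c{\left(K,h \right)} = \frac{79 K + 150 h}{-82 + K}$
$\left(-32122 + \left(-97 + Q{\left(11,6 \right)} 97\right)\right) \left(c{\left(142,83 \right)} + 36352\right) = \left(-32122 - \left(97 - 2 \cdot 11 \cdot 97\right)\right) \left(\frac{79 \cdot 142 + 150 \cdot 83}{-82 + 142} + 36352\right) = \left(-32122 + \left(-97 + 22 \cdot 97\right)\right) \left(\frac{11218 + 12450}{60} + 36352\right) = \left(-32122 + \left(-97 + 2134\right)\right) \left(\frac{1}{60} \cdot 23668 + 36352\right) = \left(-32122 + 2037\right) \left(\frac{5917}{15} + 36352\right) = \left(-30085\right) \frac{551197}{15} = - \frac{3316552349}{3}$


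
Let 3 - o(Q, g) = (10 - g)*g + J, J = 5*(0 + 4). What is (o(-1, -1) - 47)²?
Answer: 2809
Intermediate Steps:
J = 20 (J = 5*4 = 20)
o(Q, g) = -17 - g*(10 - g) (o(Q, g) = 3 - ((10 - g)*g + 20) = 3 - (g*(10 - g) + 20) = 3 - (20 + g*(10 - g)) = 3 + (-20 - g*(10 - g)) = -17 - g*(10 - g))
(o(-1, -1) - 47)² = ((-17 + (-1)² - 10*(-1)) - 47)² = ((-17 + 1 + 10) - 47)² = (-6 - 47)² = (-53)² = 2809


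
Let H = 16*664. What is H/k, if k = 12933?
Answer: 10624/12933 ≈ 0.82146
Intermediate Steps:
H = 10624
H/k = 10624/12933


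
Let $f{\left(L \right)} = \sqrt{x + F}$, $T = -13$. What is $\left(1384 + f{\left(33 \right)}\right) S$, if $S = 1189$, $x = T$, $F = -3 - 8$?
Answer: $1645576 + 2378 i \sqrt{6} \approx 1.6456 \cdot 10^{6} + 5824.9 i$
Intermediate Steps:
$F = -11$
$x = -13$
$f{\left(L \right)} = 2 i \sqrt{6}$ ($f{\left(L \right)} = \sqrt{-13 - 11} = \sqrt{-24} = 2 i \sqrt{6}$)
$\left(1384 + f{\left(33 \right)}\right) S = \left(1384 + 2 i \sqrt{6}\right) 1189 = 1645576 + 2378 i \sqrt{6}$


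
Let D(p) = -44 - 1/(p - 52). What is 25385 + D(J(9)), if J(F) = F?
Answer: 1089664/43 ≈ 25341.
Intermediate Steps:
D(p) = -44 - 1/(-52 + p)
25385 + D(J(9)) = 25385 + (2287 - 44*9)/(-52 + 9) = 25385 + (2287 - 396)/(-43) = 25385 - 1/43*1891 = 25385 - 1891/43 = 1089664/43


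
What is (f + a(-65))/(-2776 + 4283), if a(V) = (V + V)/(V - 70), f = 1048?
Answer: 28322/40689 ≈ 0.69606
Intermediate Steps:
a(V) = 2*V/(-70 + V) (a(V) = (2*V)/(-70 + V) = 2*V/(-70 + V))
(f + a(-65))/(-2776 + 4283) = (1048 + 2*(-65)/(-70 - 65))/(-2776 + 4283) = (1048 + 2*(-65)/(-135))/1507 = (1048 + 2*(-65)*(-1/135))*(1/1507) = (1048 + 26/27)*(1/1507) = (28322/27)*(1/1507) = 28322/40689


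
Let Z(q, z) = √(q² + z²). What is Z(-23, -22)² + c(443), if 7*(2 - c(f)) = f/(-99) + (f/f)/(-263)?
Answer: 185109493/182259 ≈ 1015.6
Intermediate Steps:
c(f) = 3683/1841 + f/693 (c(f) = 2 - (f/(-99) + (f/f)/(-263))/7 = 2 - (f*(-1/99) + 1*(-1/263))/7 = 2 - (-f/99 - 1/263)/7 = 2 - (-1/263 - f/99)/7 = 2 + (1/1841 + f/693) = 3683/1841 + f/693)
Z(-23, -22)² + c(443) = (√((-23)² + (-22)²))² + (3683/1841 + (1/693)*443) = (√(529 + 484))² + (3683/1841 + 443/693) = (√1013)² + 481126/182259 = 1013 + 481126/182259 = 185109493/182259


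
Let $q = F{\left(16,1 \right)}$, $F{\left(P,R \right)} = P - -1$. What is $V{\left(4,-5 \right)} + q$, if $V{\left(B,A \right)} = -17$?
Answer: $0$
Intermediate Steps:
$F{\left(P,R \right)} = 1 + P$ ($F{\left(P,R \right)} = P + 1 = 1 + P$)
$q = 17$ ($q = 1 + 16 = 17$)
$V{\left(4,-5 \right)} + q = -17 + 17 = 0$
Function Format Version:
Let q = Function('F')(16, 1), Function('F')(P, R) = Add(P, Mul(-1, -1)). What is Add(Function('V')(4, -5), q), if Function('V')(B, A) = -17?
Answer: 0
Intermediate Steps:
Function('F')(P, R) = Add(1, P) (Function('F')(P, R) = Add(P, 1) = Add(1, P))
q = 17 (q = Add(1, 16) = 17)
Add(Function('V')(4, -5), q) = Add(-17, 17) = 0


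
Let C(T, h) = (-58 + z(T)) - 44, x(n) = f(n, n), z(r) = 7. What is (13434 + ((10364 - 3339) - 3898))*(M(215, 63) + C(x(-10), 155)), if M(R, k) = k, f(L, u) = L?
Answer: -529952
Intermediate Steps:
x(n) = n
C(T, h) = -95 (C(T, h) = (-58 + 7) - 44 = -51 - 44 = -95)
(13434 + ((10364 - 3339) - 3898))*(M(215, 63) + C(x(-10), 155)) = (13434 + ((10364 - 3339) - 3898))*(63 - 95) = (13434 + (7025 - 3898))*(-32) = (13434 + 3127)*(-32) = 16561*(-32) = -529952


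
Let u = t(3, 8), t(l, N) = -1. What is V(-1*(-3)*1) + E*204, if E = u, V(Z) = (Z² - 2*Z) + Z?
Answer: -198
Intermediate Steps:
V(Z) = Z² - Z
u = -1
E = -1
V(-1*(-3)*1) + E*204 = (-1*(-3)*1)*(-1 - 1*(-3)*1) - 1*204 = (3*1)*(-1 + 3*1) - 204 = 3*(-1 + 3) - 204 = 3*2 - 204 = 6 - 204 = -198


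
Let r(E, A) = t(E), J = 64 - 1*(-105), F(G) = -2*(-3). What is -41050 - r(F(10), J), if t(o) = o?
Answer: -41056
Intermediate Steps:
F(G) = 6
J = 169 (J = 64 + 105 = 169)
r(E, A) = E
-41050 - r(F(10), J) = -41050 - 1*6 = -41050 - 6 = -41056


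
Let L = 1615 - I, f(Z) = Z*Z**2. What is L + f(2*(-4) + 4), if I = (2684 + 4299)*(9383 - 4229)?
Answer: -35988831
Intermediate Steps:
I = 35990382 (I = 6983*5154 = 35990382)
f(Z) = Z**3
L = -35988767 (L = 1615 - 1*35990382 = 1615 - 35990382 = -35988767)
L + f(2*(-4) + 4) = -35988767 + (2*(-4) + 4)**3 = -35988767 + (-8 + 4)**3 = -35988767 + (-4)**3 = -35988767 - 64 = -35988831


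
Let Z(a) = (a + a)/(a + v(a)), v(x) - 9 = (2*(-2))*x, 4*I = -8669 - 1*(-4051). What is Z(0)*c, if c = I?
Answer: 0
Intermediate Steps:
I = -2309/2 (I = (-8669 - 1*(-4051))/4 = (-8669 + 4051)/4 = (1/4)*(-4618) = -2309/2 ≈ -1154.5)
c = -2309/2 ≈ -1154.5
v(x) = 9 - 4*x (v(x) = 9 + (2*(-2))*x = 9 - 4*x)
Z(a) = 2*a/(9 - 3*a) (Z(a) = (a + a)/(a + (9 - 4*a)) = (2*a)/(9 - 3*a) = 2*a/(9 - 3*a))
Z(0)*c = -2*0/(-9 + 3*0)*(-2309/2) = -2*0/(-9 + 0)*(-2309/2) = -2*0/(-9)*(-2309/2) = -2*0*(-1/9)*(-2309/2) = 0*(-2309/2) = 0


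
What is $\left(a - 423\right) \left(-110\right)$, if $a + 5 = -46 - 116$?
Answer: $64900$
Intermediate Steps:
$a = -167$ ($a = -5 - 162 = -167$)
$\left(a - 423\right) \left(-110\right) = \left(-167 - 423\right) \left(-110\right) = \left(-590\right) \left(-110\right) = 64900$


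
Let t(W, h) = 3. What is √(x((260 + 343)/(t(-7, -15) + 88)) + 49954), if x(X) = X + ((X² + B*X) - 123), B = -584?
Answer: √381023161/91 ≈ 214.50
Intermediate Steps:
x(X) = -123 + X² - 583*X (x(X) = X + ((X² - 584*X) - 123) = X + (-123 + X² - 584*X) = -123 + X² - 583*X)
√(x((260 + 343)/(t(-7, -15) + 88)) + 49954) = √((-123 + ((260 + 343)/(3 + 88))² - 583*(260 + 343)/(3 + 88)) + 49954) = √((-123 + (603/91)² - 351549/91) + 49954) = √((-123 + (603*(1/91))² - 351549/91) + 49954) = √((-123 + (603/91)² - 583*603/91) + 49954) = √((-123 + 363609/8281 - 351549/91) + 49954) = √(-32645913/8281 + 49954) = √(381023161/8281) = √381023161/91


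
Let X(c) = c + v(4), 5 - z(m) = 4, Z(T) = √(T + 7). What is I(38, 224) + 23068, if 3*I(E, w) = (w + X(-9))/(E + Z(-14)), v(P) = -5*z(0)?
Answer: 33474328/1451 - 70*I*√7/1451 ≈ 23070.0 - 0.12764*I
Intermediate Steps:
Z(T) = √(7 + T)
z(m) = 1 (z(m) = 5 - 1*4 = 5 - 4 = 1)
v(P) = -5 (v(P) = -5*1 = -5)
X(c) = -5 + c (X(c) = c - 5 = -5 + c)
I(E, w) = (-14 + w)/(3*(E + I*√7)) (I(E, w) = ((w + (-5 - 9))/(E + √(7 - 14)))/3 = ((w - 14)/(E + √(-7)))/3 = ((-14 + w)/(E + I*√7))/3 = (-14 + w)/(3*(E + I*√7)))
I(38, 224) + 23068 = (-14 + 224)/(3*(38 + I*√7)) + 23068 = (⅓)*210/(38 + I*√7) + 23068 = 70/(38 + I*√7) + 23068 = 23068 + 70/(38 + I*√7)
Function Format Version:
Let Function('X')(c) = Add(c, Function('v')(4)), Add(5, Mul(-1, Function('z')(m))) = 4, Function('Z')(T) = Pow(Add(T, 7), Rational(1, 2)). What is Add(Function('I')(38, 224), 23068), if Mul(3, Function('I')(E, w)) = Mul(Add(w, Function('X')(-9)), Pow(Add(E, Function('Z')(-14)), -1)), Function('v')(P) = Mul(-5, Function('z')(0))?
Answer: Add(Rational(33474328, 1451), Mul(Rational(-70, 1451), I, Pow(7, Rational(1, 2)))) ≈ Add(23070., Mul(-0.12764, I))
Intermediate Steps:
Function('Z')(T) = Pow(Add(7, T), Rational(1, 2))
Function('z')(m) = 1 (Function('z')(m) = Add(5, Mul(-1, 4)) = Add(5, -4) = 1)
Function('v')(P) = -5 (Function('v')(P) = Mul(-5, 1) = -5)
Function('X')(c) = Add(-5, c) (Function('X')(c) = Add(c, -5) = Add(-5, c))
Function('I')(E, w) = Mul(Rational(1, 3), Pow(Add(E, Mul(I, Pow(7, Rational(1, 2)))), -1), Add(-14, w)) (Function('I')(E, w) = Mul(Rational(1, 3), Mul(Add(w, Add(-5, -9)), Pow(Add(E, Pow(Add(7, -14), Rational(1, 2))), -1))) = Mul(Rational(1, 3), Mul(Add(w, -14), Pow(Add(E, Pow(-7, Rational(1, 2))), -1))) = Mul(Rational(1, 3), Mul(Add(-14, w), Pow(Add(E, Mul(I, Pow(7, Rational(1, 2)))), -1))) = Mul(Rational(1, 3), Mul(Pow(Add(E, Mul(I, Pow(7, Rational(1, 2)))), -1), Add(-14, w))) = Mul(Rational(1, 3), Pow(Add(E, Mul(I, Pow(7, Rational(1, 2)))), -1), Add(-14, w)))
Add(Function('I')(38, 224), 23068) = Add(Mul(Rational(1, 3), Pow(Add(38, Mul(I, Pow(7, Rational(1, 2)))), -1), Add(-14, 224)), 23068) = Add(Mul(Rational(1, 3), Pow(Add(38, Mul(I, Pow(7, Rational(1, 2)))), -1), 210), 23068) = Add(Mul(70, Pow(Add(38, Mul(I, Pow(7, Rational(1, 2)))), -1)), 23068) = Add(23068, Mul(70, Pow(Add(38, Mul(I, Pow(7, Rational(1, 2)))), -1)))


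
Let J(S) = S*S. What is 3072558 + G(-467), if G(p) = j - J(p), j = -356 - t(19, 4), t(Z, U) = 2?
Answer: 2854111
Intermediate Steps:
j = -358 (j = -356 - 1*2 = -356 - 2 = -358)
J(S) = S²
G(p) = -358 - p²
3072558 + G(-467) = 3072558 + (-358 - 1*(-467)²) = 3072558 + (-358 - 1*218089) = 3072558 + (-358 - 218089) = 3072558 - 218447 = 2854111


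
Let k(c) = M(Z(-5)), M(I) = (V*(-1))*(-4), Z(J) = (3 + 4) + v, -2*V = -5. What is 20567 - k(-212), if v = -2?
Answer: 20557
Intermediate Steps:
V = 5/2 (V = -1/2*(-5) = 5/2 ≈ 2.5000)
Z(J) = 5 (Z(J) = (3 + 4) - 2 = 7 - 2 = 5)
M(I) = 10 (M(I) = ((5/2)*(-1))*(-4) = -5/2*(-4) = 10)
k(c) = 10
20567 - k(-212) = 20567 - 1*10 = 20567 - 10 = 20557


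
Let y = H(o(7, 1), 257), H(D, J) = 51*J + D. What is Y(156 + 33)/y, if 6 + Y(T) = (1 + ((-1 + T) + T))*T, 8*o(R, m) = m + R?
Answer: 17859/3277 ≈ 5.4498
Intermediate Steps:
o(R, m) = R/8 + m/8 (o(R, m) = (m + R)/8 = (R + m)/8 = R/8 + m/8)
Y(T) = -6 + 2*T² (Y(T) = -6 + (1 + ((-1 + T) + T))*T = -6 + (1 + (-1 + 2*T))*T = -6 + (2*T)*T = -6 + 2*T²)
H(D, J) = D + 51*J
y = 13108 (y = ((⅛)*7 + (⅛)*1) + 51*257 = (7/8 + ⅛) + 13107 = 1 + 13107 = 13108)
Y(156 + 33)/y = (-6 + 2*(156 + 33)²)/13108 = (-6 + 2*189²)*(1/13108) = (-6 + 2*35721)*(1/13108) = (-6 + 71442)*(1/13108) = 71436*(1/13108) = 17859/3277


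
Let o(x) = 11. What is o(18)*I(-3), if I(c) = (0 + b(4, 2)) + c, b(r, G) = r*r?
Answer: 143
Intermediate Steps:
b(r, G) = r²
I(c) = 16 + c (I(c) = (0 + 4²) + c = (0 + 16) + c = 16 + c)
o(18)*I(-3) = 11*(16 - 3) = 11*13 = 143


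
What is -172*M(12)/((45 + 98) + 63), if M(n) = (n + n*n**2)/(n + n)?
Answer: -6235/103 ≈ -60.534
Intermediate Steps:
M(n) = (n + n**3)/(2*n) (M(n) = (n + n**3)/((2*n)) = (n + n**3)*(1/(2*n)) = (n + n**3)/(2*n))
-172*M(12)/((45 + 98) + 63) = -172*(1/2 + (1/2)*12**2)/((45 + 98) + 63) = -172*(1/2 + (1/2)*144)/(143 + 63) = -172*(1/2 + 72)/206 = -12470/206 = -172*145/412 = -6235/103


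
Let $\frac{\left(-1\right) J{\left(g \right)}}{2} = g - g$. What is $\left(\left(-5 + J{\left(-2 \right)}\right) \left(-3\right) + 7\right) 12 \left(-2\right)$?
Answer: $-528$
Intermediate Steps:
$J{\left(g \right)} = 0$ ($J{\left(g \right)} = - 2 \left(g - g\right) = \left(-2\right) 0 = 0$)
$\left(\left(-5 + J{\left(-2 \right)}\right) \left(-3\right) + 7\right) 12 \left(-2\right) = \left(\left(-5 + 0\right) \left(-3\right) + 7\right) 12 \left(-2\right) = \left(\left(-5\right) \left(-3\right) + 7\right) 12 \left(-2\right) = \left(15 + 7\right) 12 \left(-2\right) = 22 \cdot 12 \left(-2\right) = 264 \left(-2\right) = -528$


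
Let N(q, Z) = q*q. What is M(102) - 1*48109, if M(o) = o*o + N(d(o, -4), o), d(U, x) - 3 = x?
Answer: -37704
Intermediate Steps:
d(U, x) = 3 + x
N(q, Z) = q²
M(o) = 1 + o² (M(o) = o*o + (3 - 4)² = o² + (-1)² = o² + 1 = 1 + o²)
M(102) - 1*48109 = (1 + 102²) - 1*48109 = (1 + 10404) - 48109 = 10405 - 48109 = -37704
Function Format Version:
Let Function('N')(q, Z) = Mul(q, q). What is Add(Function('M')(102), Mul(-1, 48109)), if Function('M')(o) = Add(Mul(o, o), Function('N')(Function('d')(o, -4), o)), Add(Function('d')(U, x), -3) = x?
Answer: -37704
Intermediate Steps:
Function('d')(U, x) = Add(3, x)
Function('N')(q, Z) = Pow(q, 2)
Function('M')(o) = Add(1, Pow(o, 2)) (Function('M')(o) = Add(Mul(o, o), Pow(Add(3, -4), 2)) = Add(Pow(o, 2), Pow(-1, 2)) = Add(Pow(o, 2), 1) = Add(1, Pow(o, 2)))
Add(Function('M')(102), Mul(-1, 48109)) = Add(Add(1, Pow(102, 2)), Mul(-1, 48109)) = Add(Add(1, 10404), -48109) = Add(10405, -48109) = -37704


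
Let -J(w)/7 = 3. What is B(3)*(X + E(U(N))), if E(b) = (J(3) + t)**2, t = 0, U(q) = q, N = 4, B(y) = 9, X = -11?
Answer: 3870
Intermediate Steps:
J(w) = -21 (J(w) = -7*3 = -21)
E(b) = 441 (E(b) = (-21 + 0)**2 = (-21)**2 = 441)
B(3)*(X + E(U(N))) = 9*(-11 + 441) = 9*430 = 3870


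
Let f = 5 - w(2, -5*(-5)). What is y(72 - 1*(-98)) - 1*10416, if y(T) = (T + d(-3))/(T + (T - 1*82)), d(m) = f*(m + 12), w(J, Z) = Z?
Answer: -1343669/129 ≈ -10416.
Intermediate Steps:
f = -20 (f = 5 - (-5)*(-5) = 5 - 1*25 = 5 - 25 = -20)
d(m) = -240 - 20*m (d(m) = -20*(m + 12) = -20*(12 + m) = -240 - 20*m)
y(T) = (-180 + T)/(-82 + 2*T) (y(T) = (T + (-240 - 20*(-3)))/(T + (T - 1*82)) = (T + (-240 + 60))/(T + (T - 82)) = (T - 180)/(T + (-82 + T)) = (-180 + T)/(-82 + 2*T))
y(72 - 1*(-98)) - 1*10416 = (-180 + (72 - 1*(-98)))/(2*(-41 + (72 - 1*(-98)))) - 1*10416 = (-180 + (72 + 98))/(2*(-41 + (72 + 98))) - 10416 = (-180 + 170)/(2*(-41 + 170)) - 10416 = (1/2)*(-10)/129 - 10416 = (1/2)*(1/129)*(-10) - 10416 = -5/129 - 10416 = -1343669/129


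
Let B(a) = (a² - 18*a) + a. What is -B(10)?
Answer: 70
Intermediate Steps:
B(a) = a² - 17*a
-B(10) = -10*(-17 + 10) = -10*(-7) = -1*(-70) = 70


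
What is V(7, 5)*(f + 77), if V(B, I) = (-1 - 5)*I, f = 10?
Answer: -2610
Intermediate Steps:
V(B, I) = -6*I
V(7, 5)*(f + 77) = (-6*5)*(10 + 77) = -30*87 = -2610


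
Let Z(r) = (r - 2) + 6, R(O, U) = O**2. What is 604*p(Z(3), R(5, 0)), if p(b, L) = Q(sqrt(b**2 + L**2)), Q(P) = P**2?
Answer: 407096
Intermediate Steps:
Z(r) = 4 + r (Z(r) = (-2 + r) + 6 = 4 + r)
p(b, L) = L**2 + b**2 (p(b, L) = (sqrt(b**2 + L**2))**2 = (sqrt(L**2 + b**2))**2 = L**2 + b**2)
604*p(Z(3), R(5, 0)) = 604*((5**2)**2 + (4 + 3)**2) = 604*(25**2 + 7**2) = 604*(625 + 49) = 604*674 = 407096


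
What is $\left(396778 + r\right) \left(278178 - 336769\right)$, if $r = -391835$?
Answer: $-289615313$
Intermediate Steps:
$\left(396778 + r\right) \left(278178 - 336769\right) = \left(396778 - 391835\right) \left(278178 - 336769\right) = 4943 \left(-58591\right) = -289615313$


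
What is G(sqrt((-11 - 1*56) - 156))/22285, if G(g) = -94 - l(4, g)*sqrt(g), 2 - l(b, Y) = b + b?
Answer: -94/22285 + 6*223**(1/4)*sqrt(I)/22285 ≈ -0.0034824 + 0.0007357*I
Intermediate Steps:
l(b, Y) = 2 - 2*b (l(b, Y) = 2 - (b + b) = 2 - 2*b)
G(g) = -94 + 6*sqrt(g) (G(g) = -94 - (2 - 2*4)*sqrt(g) = -94 - (2 - 8)*sqrt(g) = -94 - (-6)*sqrt(g) = -94 + 6*sqrt(g))
G(sqrt((-11 - 1*56) - 156))/22285 = (-94 + 6*sqrt(sqrt((-11 - 1*56) - 156)))/22285 = (-94 + 6*sqrt(sqrt((-11 - 56) - 156)))*(1/22285) = (-94 + 6*sqrt(sqrt(-67 - 156)))*(1/22285) = (-94 + 6*sqrt(sqrt(-223)))*(1/22285) = (-94 + 6*sqrt(I*sqrt(223)))*(1/22285) = (-94 + 6*(223**(1/4)*sqrt(I)))*(1/22285) = (-94 + 6*223**(1/4)*sqrt(I))*(1/22285) = -94/22285 + 6*223**(1/4)*sqrt(I)/22285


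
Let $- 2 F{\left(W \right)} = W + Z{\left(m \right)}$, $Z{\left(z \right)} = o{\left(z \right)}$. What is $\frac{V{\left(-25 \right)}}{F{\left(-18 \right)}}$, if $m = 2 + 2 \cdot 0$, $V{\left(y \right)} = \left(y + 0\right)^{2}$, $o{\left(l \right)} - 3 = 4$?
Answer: $\frac{1250}{11} \approx 113.64$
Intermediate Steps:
$o{\left(l \right)} = 7$ ($o{\left(l \right)} = 3 + 4 = 7$)
$V{\left(y \right)} = y^{2}$
$m = 2$ ($m = 2 + 0 = 2$)
$Z{\left(z \right)} = 7$
$F{\left(W \right)} = - \frac{7}{2} - \frac{W}{2}$ ($F{\left(W \right)} = - \frac{W + 7}{2} = - \frac{7 + W}{2} = - \frac{7}{2} - \frac{W}{2}$)
$\frac{V{\left(-25 \right)}}{F{\left(-18 \right)}} = \frac{\left(-25\right)^{2}}{- \frac{7}{2} - -9} = \frac{625}{- \frac{7}{2} + 9} = \frac{625}{\frac{11}{2}} = 625 \cdot \frac{2}{11} = \frac{1250}{11}$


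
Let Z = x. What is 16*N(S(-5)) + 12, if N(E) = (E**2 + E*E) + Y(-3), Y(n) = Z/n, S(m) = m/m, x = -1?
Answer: 148/3 ≈ 49.333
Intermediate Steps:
Z = -1
S(m) = 1
Y(n) = -1/n
N(E) = 1/3 + 2*E**2 (N(E) = (E**2 + E*E) - 1/(-3) = (E**2 + E**2) - 1*(-1/3) = 2*E**2 + 1/3 = 1/3 + 2*E**2)
16*N(S(-5)) + 12 = 16*(1/3 + 2*1**2) + 12 = 16*(1/3 + 2*1) + 12 = 16*(1/3 + 2) + 12 = 16*(7/3) + 12 = 112/3 + 12 = 148/3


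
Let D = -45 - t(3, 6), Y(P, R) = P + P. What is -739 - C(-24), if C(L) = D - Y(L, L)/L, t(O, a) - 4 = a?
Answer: -682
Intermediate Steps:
t(O, a) = 4 + a
Y(P, R) = 2*P
D = -55 (D = -45 - (4 + 6) = -45 - 1*10 = -45 - 10 = -55)
C(L) = -57 (C(L) = -55 - 2*L/L = -55 - 1*2 = -55 - 2 = -57)
-739 - C(-24) = -739 - 1*(-57) = -739 + 57 = -682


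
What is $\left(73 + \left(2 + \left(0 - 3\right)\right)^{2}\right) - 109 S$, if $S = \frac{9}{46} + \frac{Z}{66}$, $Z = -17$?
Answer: $\frac{61289}{759} \approx 80.75$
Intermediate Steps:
$S = - \frac{47}{759}$ ($S = \frac{9}{46} - \frac{17}{66} = - \frac{47}{759} \approx -0.061924$)
$\left(73 + \left(2 + \left(0 - 3\right)\right)^{2}\right) - 109 S = \left(73 + \left(2 + \left(0 - 3\right)\right)^{2}\right) - - \frac{5123}{759} = \left(73 + \left(2 - 3\right)^{2}\right) + \frac{5123}{759} = \left(73 + \left(-1\right)^{2}\right) + \frac{5123}{759} = \left(73 + 1\right) + \frac{5123}{759} = 74 + \frac{5123}{759} = \frac{61289}{759}$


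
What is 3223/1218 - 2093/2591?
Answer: 5801519/3155838 ≈ 1.8383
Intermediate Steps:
3223/1218 - 2093/2591 = 5801519/3155838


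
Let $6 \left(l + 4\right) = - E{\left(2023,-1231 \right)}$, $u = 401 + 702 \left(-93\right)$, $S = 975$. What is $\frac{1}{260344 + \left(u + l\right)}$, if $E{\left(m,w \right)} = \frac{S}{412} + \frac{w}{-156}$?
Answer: $\frac{48204}{9421630411} \approx 5.1163 \cdot 10^{-6}$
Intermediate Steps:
$u = -64885$ ($u = 401 - 65286 = -64885$)
$E{\left(m,w \right)} = \frac{975}{412} - \frac{w}{156}$ ($E{\left(m,w \right)} = \frac{975}{412} + \frac{w}{-156} = 975 \cdot \frac{1}{412} + w \left(- \frac{1}{156}\right) = \frac{975}{412} - \frac{w}{156}$)
$l = - \frac{275225}{48204}$ ($l = -4 + \frac{\left(-1\right) \left(\frac{975}{412} - - \frac{1231}{156}\right)}{6} = -4 + \frac{\left(-1\right) \left(\frac{975}{412} + \frac{1231}{156}\right)}{6} = -4 + \frac{\left(-1\right) \frac{82409}{8034}}{6} = -4 + \frac{1}{6} \left(- \frac{82409}{8034}\right) = -4 - \frac{82409}{48204} = - \frac{275225}{48204} \approx -5.7096$)
$\frac{1}{260344 + \left(u + l\right)} = \frac{1}{260344 - \frac{3127991765}{48204}} = \frac{1}{\frac{9421630411}{48204}} = \frac{48204}{9421630411}$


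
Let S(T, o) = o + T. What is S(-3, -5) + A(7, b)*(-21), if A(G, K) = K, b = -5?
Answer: 97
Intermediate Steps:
S(T, o) = T + o
S(-3, -5) + A(7, b)*(-21) = (-3 - 5) - 5*(-21) = -8 + 105 = 97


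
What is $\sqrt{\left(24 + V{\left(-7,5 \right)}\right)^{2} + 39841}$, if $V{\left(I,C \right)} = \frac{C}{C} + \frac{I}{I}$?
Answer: $\sqrt{40517} \approx 201.29$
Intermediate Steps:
$V{\left(I,C \right)} = 2$ ($V{\left(I,C \right)} = 1 + 1 = 2$)
$\sqrt{\left(24 + V{\left(-7,5 \right)}\right)^{2} + 39841} = \sqrt{\left(24 + 2\right)^{2} + 39841} = \sqrt{26^{2} + 39841} = \sqrt{676 + 39841} = \sqrt{40517}$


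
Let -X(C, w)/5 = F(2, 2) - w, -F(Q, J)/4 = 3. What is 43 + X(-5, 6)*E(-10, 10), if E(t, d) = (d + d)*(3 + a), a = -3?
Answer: 43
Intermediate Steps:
F(Q, J) = -12 (F(Q, J) = -4*3 = -12)
E(t, d) = 0 (E(t, d) = (d + d)*(3 - 3) = (2*d)*0 = 0)
X(C, w) = 60 + 5*w (X(C, w) = -5*(-12 - w) = 60 + 5*w)
43 + X(-5, 6)*E(-10, 10) = 43 + (60 + 5*6)*0 = 43 + (60 + 30)*0 = 43 + 90*0 = 43 + 0 = 43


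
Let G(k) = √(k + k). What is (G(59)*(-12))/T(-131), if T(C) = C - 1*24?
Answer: 12*√118/155 ≈ 0.84099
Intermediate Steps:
T(C) = -24 + C (T(C) = C - 24 = -24 + C)
G(k) = √2*√k (G(k) = √(2*k) = √2*√k)
(G(59)*(-12))/T(-131) = ((√2*√59)*(-12))/(-24 - 131) = (√118*(-12))/(-155) = -12*√118*(-1/155) = 12*√118/155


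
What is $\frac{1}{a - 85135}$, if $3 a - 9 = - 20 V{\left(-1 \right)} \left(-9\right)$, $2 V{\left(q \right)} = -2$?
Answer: $- \frac{1}{85192} \approx -1.1738 \cdot 10^{-5}$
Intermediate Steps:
$V{\left(q \right)} = -1$ ($V{\left(q \right)} = \frac{1}{2} \left(-2\right) = -1$)
$a = -57$ ($a = 3 + \frac{\left(-20\right) \left(-1\right) \left(-9\right)}{3} = 3 + \frac{20 \left(-9\right)}{3} = 3 + \frac{1}{3} \left(-180\right) = 3 - 60 = -57$)
$\frac{1}{a - 85135} = \frac{1}{-57 - 85135} = \frac{1}{-85192} = - \frac{1}{85192}$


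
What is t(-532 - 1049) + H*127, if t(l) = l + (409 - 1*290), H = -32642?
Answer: -4146996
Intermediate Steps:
t(l) = 119 + l (t(l) = l + (409 - 290) = l + 119 = 119 + l)
t(-532 - 1049) + H*127 = (119 + (-532 - 1049)) - 32642*127 = (119 - 1581) - 4145534 = -1462 - 4145534 = -4146996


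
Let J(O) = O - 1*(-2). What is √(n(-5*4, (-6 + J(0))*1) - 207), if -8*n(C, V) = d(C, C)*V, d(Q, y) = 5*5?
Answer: I*√778/2 ≈ 13.946*I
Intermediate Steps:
d(Q, y) = 25
J(O) = 2 + O (J(O) = O + 2 = 2 + O)
n(C, V) = -25*V/8
√(n(-5*4, (-6 + J(0))*1) - 207) = √(-25*(-6 + (2 + 0))/8 - 207) = √(-25*(-6 + 2)/8 - 207) = √(-(-25)/2 - 207) = √(-25/8*(-4) - 207) = √(25/2 - 207) = √(-389/2) = I*√778/2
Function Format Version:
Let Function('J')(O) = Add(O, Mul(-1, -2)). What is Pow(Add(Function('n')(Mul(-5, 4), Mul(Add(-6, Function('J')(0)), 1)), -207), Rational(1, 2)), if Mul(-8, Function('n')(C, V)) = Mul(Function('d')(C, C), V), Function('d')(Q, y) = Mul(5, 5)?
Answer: Mul(Rational(1, 2), I, Pow(778, Rational(1, 2))) ≈ Mul(13.946, I)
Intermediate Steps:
Function('d')(Q, y) = 25
Function('J')(O) = Add(2, O) (Function('J')(O) = Add(O, 2) = Add(2, O))
Function('n')(C, V) = Mul(Rational(-25, 8), V) (Function('n')(C, V) = Mul(Rational(-1, 8), Mul(25, V)) = Mul(Rational(-25, 8), V))
Pow(Add(Function('n')(Mul(-5, 4), Mul(Add(-6, Function('J')(0)), 1)), -207), Rational(1, 2)) = Pow(Add(Mul(Rational(-25, 8), Mul(Add(-6, Add(2, 0)), 1)), -207), Rational(1, 2)) = Pow(Add(Mul(Rational(-25, 8), Mul(Add(-6, 2), 1)), -207), Rational(1, 2)) = Pow(Add(Mul(Rational(-25, 8), Mul(-4, 1)), -207), Rational(1, 2)) = Pow(Add(Mul(Rational(-25, 8), -4), -207), Rational(1, 2)) = Pow(Add(Rational(25, 2), -207), Rational(1, 2)) = Pow(Rational(-389, 2), Rational(1, 2)) = Mul(Rational(1, 2), I, Pow(778, Rational(1, 2)))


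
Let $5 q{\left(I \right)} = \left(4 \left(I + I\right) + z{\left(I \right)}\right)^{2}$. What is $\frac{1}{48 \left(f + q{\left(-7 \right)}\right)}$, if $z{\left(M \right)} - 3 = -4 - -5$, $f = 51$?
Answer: $\frac{5}{142032} \approx 3.5203 \cdot 10^{-5}$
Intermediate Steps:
$z{\left(M \right)} = 4$ ($z{\left(M \right)} = 3 - -1 = 3 + \left(-4 + 5\right) = 3 + 1 = 4$)
$q{\left(I \right)} = \frac{\left(4 + 8 I\right)^{2}}{5}$ ($q{\left(I \right)} = \frac{\left(4 \left(I + I\right) + 4\right)^{2}}{5} = \frac{\left(4 \cdot 2 I + 4\right)^{2}}{5} = \frac{\left(8 I + 4\right)^{2}}{5} = \frac{\left(4 + 8 I\right)^{2}}{5}$)
$\frac{1}{48 \left(f + q{\left(-7 \right)}\right)} = \frac{1}{48 \left(51 + \frac{16 \left(1 + 2 \left(-7\right)\right)^{2}}{5}\right)} = \frac{1}{48 \left(51 + \frac{16 \left(1 - 14\right)^{2}}{5}\right)} = \frac{1}{48 \left(51 + \frac{16 \left(-13\right)^{2}}{5}\right)} = \frac{1}{48 \left(51 + \frac{16}{5} \cdot 169\right)} = \frac{1}{48 \left(51 + \frac{2704}{5}\right)} = \frac{1}{48 \cdot \frac{2959}{5}} = \frac{1}{\frac{142032}{5}} = \frac{5}{142032}$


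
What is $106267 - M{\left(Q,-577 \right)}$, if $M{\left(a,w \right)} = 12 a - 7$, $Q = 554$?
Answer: $99626$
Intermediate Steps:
$M{\left(a,w \right)} = -7 + 12 a$
$106267 - M{\left(Q,-577 \right)} = 106267 - \left(-7 + 12 \cdot 554\right) = 106267 - \left(-7 + 6648\right) = 106267 - 6641 = 99626$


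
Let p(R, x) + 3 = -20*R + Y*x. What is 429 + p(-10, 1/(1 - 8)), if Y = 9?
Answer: 4373/7 ≈ 624.71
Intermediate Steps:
p(R, x) = -3 - 20*R + 9*x (p(R, x) = -3 + (-20*R + 9*x) = -3 - 20*R + 9*x)
429 + p(-10, 1/(1 - 8)) = 429 + (-3 - 20*(-10) + 9/(1 - 8)) = 429 + (-3 + 200 + 9/(-7)) = 429 + (-3 + 200 + 9*(-⅐)) = 429 + (-3 + 200 - 9/7) = 429 + 1370/7 = 4373/7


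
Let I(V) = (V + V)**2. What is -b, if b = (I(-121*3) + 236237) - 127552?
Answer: -635761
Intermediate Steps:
I(V) = 4*V**2 (I(V) = (2*V)**2 = 4*V**2)
b = 635761 (b = (4*(-121*3)**2 + 236237) - 127552 = (4*(-363)**2 + 236237) - 127552 = (4*131769 + 236237) - 127552 = (527076 + 236237) - 127552 = 763313 - 127552 = 635761)
-b = -1*635761 = -635761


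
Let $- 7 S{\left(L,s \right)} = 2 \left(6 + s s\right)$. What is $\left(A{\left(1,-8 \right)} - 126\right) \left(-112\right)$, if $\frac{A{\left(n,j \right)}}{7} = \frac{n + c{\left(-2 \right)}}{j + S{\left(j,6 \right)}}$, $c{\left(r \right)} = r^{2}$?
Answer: $14308$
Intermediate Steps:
$S{\left(L,s \right)} = - \frac{12}{7} - \frac{2 s^{2}}{7}$ ($S{\left(L,s \right)} = - \frac{2 \left(6 + s s\right)}{7} = - \frac{2 \left(6 + s^{2}\right)}{7} = - \frac{12 + 2 s^{2}}{7} = - \frac{12}{7} - \frac{2 s^{2}}{7}$)
$A{\left(n,j \right)} = \frac{7 \left(4 + n\right)}{-12 + j}$ ($A{\left(n,j \right)} = 7 \frac{n + \left(-2\right)^{2}}{j - \left(\frac{12}{7} + \frac{2 \cdot 6^{2}}{7}\right)} = 7 \frac{n + 4}{j - 12} = 7 \frac{4 + n}{j - 12} = 7 \frac{4 + n}{-12 + j} = \frac{7 \left(4 + n\right)}{-12 + j}$)
$\left(A{\left(1,-8 \right)} - 126\right) \left(-112\right) = \left(\frac{7 \left(4 + 1\right)}{-12 - 8} - 126\right) \left(-112\right) = \left(7 \frac{1}{-20} \cdot 5 - 126\right) \left(-112\right) = \left(7 \left(- \frac{1}{20}\right) 5 - 126\right) \left(-112\right) = \left(- \frac{7}{4} - 126\right) \left(-112\right) = \left(- \frac{511}{4}\right) \left(-112\right) = 14308$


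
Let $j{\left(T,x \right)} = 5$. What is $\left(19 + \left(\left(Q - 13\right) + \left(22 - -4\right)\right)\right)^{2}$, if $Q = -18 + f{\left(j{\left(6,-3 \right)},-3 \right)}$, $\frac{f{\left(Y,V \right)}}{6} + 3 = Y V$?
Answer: $8836$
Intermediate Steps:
$f{\left(Y,V \right)} = -18 + 6 V Y$ ($f{\left(Y,V \right)} = -18 + 6 Y V = -18 + 6 V Y$)
$Q = -126$ ($Q = -18 + \left(-18 + 6 \left(-3\right) 5\right) = -18 - 108 = -126$)
$\left(19 + \left(\left(Q - 13\right) + \left(22 - -4\right)\right)\right)^{2} = \left(19 + \left(\left(-126 - 13\right) + \left(22 - -4\right)\right)\right)^{2} = \left(19 + \left(-139 + \left(22 + 4\right)\right)\right)^{2} = \left(19 + \left(-139 + 26\right)\right)^{2} = \left(19 - 113\right)^{2} = \left(-94\right)^{2} = 8836$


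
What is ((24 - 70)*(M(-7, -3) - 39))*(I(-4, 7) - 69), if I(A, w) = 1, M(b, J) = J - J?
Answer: -121992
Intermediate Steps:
M(b, J) = 0
((24 - 70)*(M(-7, -3) - 39))*(I(-4, 7) - 69) = ((24 - 70)*(0 - 39))*(1 - 69) = -46*(-39)*(-68) = 1794*(-68) = -121992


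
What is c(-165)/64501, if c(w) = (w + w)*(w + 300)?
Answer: -44550/64501 ≈ -0.69069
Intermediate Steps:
c(w) = 2*w*(300 + w) (c(w) = (2*w)*(300 + w) = 2*w*(300 + w))
c(-165)/64501 = (2*(-165)*(300 - 165))/64501 = (2*(-165)*135)*(1/64501) = -44550*1/64501 = -44550/64501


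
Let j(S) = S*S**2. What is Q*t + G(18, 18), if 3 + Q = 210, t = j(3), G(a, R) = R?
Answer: 5607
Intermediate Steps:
j(S) = S**3
t = 27 (t = 3**3 = 27)
Q = 207 (Q = -3 + 210 = 207)
Q*t + G(18, 18) = 207*27 + 18 = 5589 + 18 = 5607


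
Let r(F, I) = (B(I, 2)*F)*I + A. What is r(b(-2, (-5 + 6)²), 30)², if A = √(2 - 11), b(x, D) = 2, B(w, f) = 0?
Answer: -9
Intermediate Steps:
A = 3*I (A = √(-9) = 3*I ≈ 3.0*I)
r(F, I) = 3*I (r(F, I) = (0*F)*I + 3*I = 0*I + 3*I = 0 + 3*I = 3*I)
r(b(-2, (-5 + 6)²), 30)² = (3*I)² = -9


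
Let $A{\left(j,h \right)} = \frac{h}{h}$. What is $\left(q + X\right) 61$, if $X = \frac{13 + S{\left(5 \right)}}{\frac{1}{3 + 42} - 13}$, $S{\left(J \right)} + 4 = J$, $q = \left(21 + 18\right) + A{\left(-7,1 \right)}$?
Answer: $\frac{693265}{292} \approx 2374.2$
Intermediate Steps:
$A{\left(j,h \right)} = 1$
$q = 40$ ($q = \left(21 + 18\right) + 1 = 39 + 1 = 40$)
$S{\left(J \right)} = -4 + J$
$X = - \frac{315}{292}$ ($X = \frac{13 + \left(-4 + 5\right)}{\frac{1}{3 + 42} - 13} = \frac{13 + 1}{\frac{1}{45} - 13} = \frac{14}{\frac{1}{45} - 13} = \frac{14}{- \frac{584}{45}} = 14 \left(- \frac{45}{584}\right) = - \frac{315}{292} \approx -1.0788$)
$\left(q + X\right) 61 = \left(40 - \frac{315}{292}\right) 61 = \frac{11365}{292} \cdot 61 = \frac{693265}{292}$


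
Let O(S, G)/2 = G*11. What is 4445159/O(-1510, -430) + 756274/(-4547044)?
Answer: -5054871978009/10753759060 ≈ -470.06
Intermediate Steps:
O(S, G) = 22*G (O(S, G) = 2*(G*11) = 2*(11*G) = 22*G)
4445159/O(-1510, -430) + 756274/(-4547044) = 4445159/((22*(-430))) + 756274/(-4547044) = 4445159/(-9460) + 756274*(-1/4547044) = 4445159*(-1/9460) - 378137/2273522 = -4445159/9460 - 378137/2273522 = -5054871978009/10753759060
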